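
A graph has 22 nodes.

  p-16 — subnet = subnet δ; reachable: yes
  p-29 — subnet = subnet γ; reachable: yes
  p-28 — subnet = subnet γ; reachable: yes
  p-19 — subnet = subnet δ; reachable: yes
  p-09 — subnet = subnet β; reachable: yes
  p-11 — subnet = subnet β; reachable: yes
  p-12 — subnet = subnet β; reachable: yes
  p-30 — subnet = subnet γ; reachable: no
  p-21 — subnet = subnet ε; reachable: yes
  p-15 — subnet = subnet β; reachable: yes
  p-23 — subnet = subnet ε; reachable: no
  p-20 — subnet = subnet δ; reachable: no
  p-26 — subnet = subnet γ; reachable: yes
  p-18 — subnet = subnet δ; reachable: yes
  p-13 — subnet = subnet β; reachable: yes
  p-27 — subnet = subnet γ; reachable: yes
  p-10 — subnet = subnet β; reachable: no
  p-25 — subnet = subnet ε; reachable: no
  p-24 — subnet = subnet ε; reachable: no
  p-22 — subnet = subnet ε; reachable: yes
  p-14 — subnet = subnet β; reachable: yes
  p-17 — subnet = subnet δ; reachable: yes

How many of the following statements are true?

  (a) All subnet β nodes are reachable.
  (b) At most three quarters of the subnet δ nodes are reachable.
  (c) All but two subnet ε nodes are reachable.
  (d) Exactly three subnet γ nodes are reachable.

(a) subnet β: |A| = 7, |A ∩ B| = 6; needs A ⊆ B, i.e. every element of A is in B (|A ∖ B| = 0) — false.
(b) subnet δ: |A| = 5, |A ∩ B| = 4; needs |A ∩ B| / |A| ≤ 3/4 — false.
(c) subnet ε: |A| = 5, |A ∩ B| = 2; needs |A ∖ B| = 2 — false.
(d) subnet γ: |A| = 5, |A ∩ B| = 4; needs |A ∩ B| = 3 — false.

0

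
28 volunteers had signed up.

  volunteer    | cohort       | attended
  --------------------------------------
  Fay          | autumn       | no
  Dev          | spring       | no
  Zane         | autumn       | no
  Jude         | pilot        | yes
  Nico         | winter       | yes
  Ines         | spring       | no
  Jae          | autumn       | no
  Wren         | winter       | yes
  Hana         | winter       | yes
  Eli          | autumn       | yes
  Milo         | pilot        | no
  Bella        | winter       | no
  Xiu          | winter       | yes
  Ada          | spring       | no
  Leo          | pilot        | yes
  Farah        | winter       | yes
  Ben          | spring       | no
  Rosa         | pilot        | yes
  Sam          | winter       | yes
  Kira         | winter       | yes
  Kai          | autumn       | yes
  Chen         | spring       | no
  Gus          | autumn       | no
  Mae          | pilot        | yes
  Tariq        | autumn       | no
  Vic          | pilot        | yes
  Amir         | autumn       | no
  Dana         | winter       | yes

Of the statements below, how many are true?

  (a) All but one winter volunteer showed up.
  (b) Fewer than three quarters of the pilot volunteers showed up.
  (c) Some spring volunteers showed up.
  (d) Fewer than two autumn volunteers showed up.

(a) winter: |A| = 9, |A ∩ B| = 8; needs |A ∖ B| = 1 — true.
(b) pilot: |A| = 6, |A ∩ B| = 5; needs |A ∩ B| / |A| < 3/4 — false.
(c) spring: |A| = 5, |A ∩ B| = 0; needs A ∩ B ≠ ∅ (|A ∩ B| ≥ 1) — false.
(d) autumn: |A| = 8, |A ∩ B| = 2; needs |A ∩ B| < 2 — false.

1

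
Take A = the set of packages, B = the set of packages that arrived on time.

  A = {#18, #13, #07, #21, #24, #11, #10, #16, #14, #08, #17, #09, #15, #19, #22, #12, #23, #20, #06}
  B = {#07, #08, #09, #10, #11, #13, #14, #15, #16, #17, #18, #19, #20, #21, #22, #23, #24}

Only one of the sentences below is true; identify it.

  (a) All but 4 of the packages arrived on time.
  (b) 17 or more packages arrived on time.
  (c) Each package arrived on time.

(b)

|A| = 19, |A ∩ B| = 17, |A ∖ B| = 2.
(a) requires |A ∖ B| = 4: false.
(b) requires |A ∩ B| ≥ 17: true.
(c) requires A ⊆ B, i.e. every element of A is in B (|A ∖ B| = 0): false.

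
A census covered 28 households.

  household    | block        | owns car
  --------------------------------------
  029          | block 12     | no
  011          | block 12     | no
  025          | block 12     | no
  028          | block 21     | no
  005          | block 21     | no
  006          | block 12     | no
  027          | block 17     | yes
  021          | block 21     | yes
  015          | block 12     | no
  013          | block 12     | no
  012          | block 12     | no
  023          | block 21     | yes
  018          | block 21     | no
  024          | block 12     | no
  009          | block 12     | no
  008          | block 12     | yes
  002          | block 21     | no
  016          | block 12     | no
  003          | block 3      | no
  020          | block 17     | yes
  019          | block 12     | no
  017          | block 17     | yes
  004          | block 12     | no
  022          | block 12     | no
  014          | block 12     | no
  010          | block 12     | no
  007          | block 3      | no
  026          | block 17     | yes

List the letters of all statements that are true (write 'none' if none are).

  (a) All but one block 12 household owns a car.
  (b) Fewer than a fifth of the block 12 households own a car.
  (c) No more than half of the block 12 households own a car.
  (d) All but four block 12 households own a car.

(b), (c)

|A| = 16, |A ∩ B| = 1, |A ∖ B| = 15.
(a) |A ∖ B| = 1: fails.
(b) |A ∩ B| / |A| < 1/5: holds.
(c) |A ∩ B| ≤ |A ∖ B|: holds.
(d) |A ∖ B| = 4: fails.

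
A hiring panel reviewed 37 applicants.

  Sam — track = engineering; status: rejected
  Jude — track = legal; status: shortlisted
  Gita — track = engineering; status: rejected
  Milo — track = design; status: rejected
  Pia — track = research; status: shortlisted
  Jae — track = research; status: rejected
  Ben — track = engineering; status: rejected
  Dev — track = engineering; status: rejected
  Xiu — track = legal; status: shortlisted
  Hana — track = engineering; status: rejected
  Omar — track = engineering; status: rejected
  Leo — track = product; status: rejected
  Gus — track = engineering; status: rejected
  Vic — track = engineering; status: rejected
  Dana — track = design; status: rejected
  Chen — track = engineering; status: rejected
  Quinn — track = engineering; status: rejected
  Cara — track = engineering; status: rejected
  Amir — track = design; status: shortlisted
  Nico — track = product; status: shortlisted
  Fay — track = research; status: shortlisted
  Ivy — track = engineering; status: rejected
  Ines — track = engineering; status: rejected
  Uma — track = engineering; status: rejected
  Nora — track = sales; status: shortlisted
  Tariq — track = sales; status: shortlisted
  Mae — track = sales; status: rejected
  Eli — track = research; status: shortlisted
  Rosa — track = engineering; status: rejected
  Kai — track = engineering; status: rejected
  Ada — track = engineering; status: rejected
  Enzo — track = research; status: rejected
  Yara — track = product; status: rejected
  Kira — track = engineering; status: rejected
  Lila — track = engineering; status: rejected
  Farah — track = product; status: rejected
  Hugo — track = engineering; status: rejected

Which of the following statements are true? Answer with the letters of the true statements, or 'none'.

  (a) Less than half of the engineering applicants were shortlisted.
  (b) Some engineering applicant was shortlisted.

|A| = 20, |A ∩ B| = 0, |A ∖ B| = 20.
(a) |A ∩ B| < |A ∖ B|: holds.
(b) A ∩ B ≠ ∅ (|A ∩ B| ≥ 1): fails.

(a)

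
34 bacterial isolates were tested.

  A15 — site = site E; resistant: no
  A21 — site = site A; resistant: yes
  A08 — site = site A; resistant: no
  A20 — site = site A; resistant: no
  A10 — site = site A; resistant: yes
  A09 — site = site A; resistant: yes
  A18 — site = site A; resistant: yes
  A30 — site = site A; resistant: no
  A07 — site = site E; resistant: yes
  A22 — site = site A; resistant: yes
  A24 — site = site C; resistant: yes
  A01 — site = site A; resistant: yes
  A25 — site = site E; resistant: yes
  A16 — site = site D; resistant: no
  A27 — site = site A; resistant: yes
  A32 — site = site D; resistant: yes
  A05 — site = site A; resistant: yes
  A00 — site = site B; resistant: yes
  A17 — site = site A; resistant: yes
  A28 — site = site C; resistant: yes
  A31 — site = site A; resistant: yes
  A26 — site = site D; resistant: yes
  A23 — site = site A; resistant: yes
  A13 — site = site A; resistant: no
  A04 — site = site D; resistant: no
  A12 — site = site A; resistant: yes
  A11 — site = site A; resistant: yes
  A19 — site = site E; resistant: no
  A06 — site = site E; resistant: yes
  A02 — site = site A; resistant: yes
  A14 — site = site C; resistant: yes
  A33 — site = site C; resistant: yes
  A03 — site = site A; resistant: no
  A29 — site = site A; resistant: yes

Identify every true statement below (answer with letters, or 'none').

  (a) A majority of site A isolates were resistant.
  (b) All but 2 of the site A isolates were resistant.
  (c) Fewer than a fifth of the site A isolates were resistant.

|A| = 20, |A ∩ B| = 15, |A ∖ B| = 5.
(a) |A ∩ B| > |A ∖ B|: holds.
(b) |A ∖ B| = 2: fails.
(c) |A ∩ B| / |A| < 1/5: fails.

(a)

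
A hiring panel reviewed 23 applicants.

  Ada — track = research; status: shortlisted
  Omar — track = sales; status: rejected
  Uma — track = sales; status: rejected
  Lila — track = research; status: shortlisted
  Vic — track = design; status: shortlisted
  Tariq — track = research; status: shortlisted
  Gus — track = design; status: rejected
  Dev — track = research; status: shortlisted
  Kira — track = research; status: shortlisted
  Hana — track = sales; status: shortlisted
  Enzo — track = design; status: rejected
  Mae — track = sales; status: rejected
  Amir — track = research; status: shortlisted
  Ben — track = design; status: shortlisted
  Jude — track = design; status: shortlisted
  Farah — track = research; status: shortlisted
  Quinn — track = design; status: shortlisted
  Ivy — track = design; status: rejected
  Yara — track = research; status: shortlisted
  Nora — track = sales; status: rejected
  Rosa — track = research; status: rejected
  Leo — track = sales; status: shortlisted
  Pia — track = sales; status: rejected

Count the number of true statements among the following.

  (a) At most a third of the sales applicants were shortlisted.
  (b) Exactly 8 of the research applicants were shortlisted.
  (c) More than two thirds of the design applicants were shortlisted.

2

(a) sales: |A| = 7, |A ∩ B| = 2; needs |A ∩ B| / |A| ≤ 1/3 — true.
(b) research: |A| = 9, |A ∩ B| = 8; needs |A ∩ B| = 8 — true.
(c) design: |A| = 7, |A ∩ B| = 4; needs |A ∩ B| / |A| > 2/3 — false.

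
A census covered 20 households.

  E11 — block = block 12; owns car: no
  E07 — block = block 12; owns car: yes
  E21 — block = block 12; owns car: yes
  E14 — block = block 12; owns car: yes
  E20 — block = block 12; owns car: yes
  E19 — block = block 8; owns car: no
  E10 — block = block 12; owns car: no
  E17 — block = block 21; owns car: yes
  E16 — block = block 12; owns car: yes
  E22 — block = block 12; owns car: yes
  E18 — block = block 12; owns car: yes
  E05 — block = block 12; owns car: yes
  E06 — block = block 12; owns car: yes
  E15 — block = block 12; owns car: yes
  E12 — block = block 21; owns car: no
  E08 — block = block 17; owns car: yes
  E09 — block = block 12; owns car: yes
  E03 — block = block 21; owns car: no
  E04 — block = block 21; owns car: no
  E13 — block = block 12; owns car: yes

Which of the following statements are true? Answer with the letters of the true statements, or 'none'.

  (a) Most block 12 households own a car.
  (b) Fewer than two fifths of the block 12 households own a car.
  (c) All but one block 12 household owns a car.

(a)

|A| = 14, |A ∩ B| = 12, |A ∖ B| = 2.
(a) |A ∩ B| > |A ∖ B|: holds.
(b) |A ∩ B| / |A| < 2/5: fails.
(c) |A ∖ B| = 1: fails.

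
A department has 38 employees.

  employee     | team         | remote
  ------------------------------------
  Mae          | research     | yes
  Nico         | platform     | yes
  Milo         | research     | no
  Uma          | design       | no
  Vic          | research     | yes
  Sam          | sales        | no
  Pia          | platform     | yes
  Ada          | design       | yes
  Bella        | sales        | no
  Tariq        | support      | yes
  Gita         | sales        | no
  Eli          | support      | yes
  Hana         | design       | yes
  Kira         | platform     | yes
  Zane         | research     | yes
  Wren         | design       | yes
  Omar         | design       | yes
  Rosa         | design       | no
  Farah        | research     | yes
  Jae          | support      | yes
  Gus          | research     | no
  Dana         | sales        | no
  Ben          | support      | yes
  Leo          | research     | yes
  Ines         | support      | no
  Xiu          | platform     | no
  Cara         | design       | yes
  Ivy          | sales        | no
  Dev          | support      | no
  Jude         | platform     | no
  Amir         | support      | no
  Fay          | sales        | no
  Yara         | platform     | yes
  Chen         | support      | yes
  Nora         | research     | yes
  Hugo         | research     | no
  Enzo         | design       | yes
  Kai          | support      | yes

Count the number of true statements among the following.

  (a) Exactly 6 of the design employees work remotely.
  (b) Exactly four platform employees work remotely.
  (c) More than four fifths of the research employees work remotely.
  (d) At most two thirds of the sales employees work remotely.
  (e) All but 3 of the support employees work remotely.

4

(a) design: |A| = 8, |A ∩ B| = 6; needs |A ∩ B| = 6 — true.
(b) platform: |A| = 6, |A ∩ B| = 4; needs |A ∩ B| = 4 — true.
(c) research: |A| = 9, |A ∩ B| = 6; needs |A ∩ B| / |A| > 4/5 — false.
(d) sales: |A| = 6, |A ∩ B| = 0; needs |A ∩ B| / |A| ≤ 2/3 — true.
(e) support: |A| = 9, |A ∩ B| = 6; needs |A ∖ B| = 3 — true.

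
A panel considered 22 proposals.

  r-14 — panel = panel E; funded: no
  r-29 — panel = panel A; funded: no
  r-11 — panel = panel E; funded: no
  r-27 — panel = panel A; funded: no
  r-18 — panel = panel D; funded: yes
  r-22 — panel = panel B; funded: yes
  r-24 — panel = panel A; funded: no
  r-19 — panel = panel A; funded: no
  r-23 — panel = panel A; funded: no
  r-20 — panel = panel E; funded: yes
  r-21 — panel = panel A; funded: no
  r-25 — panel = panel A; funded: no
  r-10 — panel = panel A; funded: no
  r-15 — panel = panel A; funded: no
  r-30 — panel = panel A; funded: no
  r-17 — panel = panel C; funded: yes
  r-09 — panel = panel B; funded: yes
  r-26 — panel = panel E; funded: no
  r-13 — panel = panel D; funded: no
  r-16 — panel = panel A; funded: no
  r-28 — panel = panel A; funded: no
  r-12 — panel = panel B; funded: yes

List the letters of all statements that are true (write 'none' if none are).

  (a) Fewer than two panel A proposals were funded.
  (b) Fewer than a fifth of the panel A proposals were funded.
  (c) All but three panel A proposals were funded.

(a), (b)

|A| = 12, |A ∩ B| = 0, |A ∖ B| = 12.
(a) |A ∩ B| < 2: holds.
(b) |A ∩ B| / |A| < 1/5: holds.
(c) |A ∖ B| = 3: fails.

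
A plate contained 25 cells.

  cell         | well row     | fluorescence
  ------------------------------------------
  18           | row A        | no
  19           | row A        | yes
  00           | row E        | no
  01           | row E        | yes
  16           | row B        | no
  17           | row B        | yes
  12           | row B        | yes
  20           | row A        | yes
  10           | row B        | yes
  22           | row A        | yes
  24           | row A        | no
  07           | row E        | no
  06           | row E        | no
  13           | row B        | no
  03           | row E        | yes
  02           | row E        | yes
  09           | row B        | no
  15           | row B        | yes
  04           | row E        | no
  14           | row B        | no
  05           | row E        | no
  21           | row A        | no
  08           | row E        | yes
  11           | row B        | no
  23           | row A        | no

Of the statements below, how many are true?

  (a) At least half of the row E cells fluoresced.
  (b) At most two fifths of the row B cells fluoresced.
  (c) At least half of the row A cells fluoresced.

(a) row E: |A| = 9, |A ∩ B| = 4; needs |A ∩ B| ≥ |A ∖ B| — false.
(b) row B: |A| = 9, |A ∩ B| = 4; needs |A ∩ B| / |A| ≤ 2/5 — false.
(c) row A: |A| = 7, |A ∩ B| = 3; needs |A ∩ B| ≥ |A ∖ B| — false.

0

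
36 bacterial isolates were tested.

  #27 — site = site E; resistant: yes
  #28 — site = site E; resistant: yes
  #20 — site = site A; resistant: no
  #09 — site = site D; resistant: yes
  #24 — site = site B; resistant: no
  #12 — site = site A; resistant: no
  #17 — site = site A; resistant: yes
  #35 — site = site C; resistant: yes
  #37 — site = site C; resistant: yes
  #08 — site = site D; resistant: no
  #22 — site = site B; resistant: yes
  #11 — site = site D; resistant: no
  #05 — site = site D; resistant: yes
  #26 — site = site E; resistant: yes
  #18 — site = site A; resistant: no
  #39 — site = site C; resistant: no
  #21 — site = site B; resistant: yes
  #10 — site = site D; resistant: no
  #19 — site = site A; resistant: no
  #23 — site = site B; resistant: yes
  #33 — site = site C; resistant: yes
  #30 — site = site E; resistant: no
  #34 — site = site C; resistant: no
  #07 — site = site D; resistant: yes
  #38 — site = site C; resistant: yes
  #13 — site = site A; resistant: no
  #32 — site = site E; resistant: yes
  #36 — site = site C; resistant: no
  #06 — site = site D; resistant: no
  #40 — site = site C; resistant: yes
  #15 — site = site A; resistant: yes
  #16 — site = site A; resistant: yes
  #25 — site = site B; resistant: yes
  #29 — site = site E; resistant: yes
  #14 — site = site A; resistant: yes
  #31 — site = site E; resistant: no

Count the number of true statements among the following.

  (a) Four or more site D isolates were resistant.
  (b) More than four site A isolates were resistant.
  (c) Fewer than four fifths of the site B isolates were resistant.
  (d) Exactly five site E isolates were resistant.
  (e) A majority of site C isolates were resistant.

2

(a) site D: |A| = 7, |A ∩ B| = 3; needs |A ∩ B| ≥ 4 — false.
(b) site A: |A| = 9, |A ∩ B| = 4; needs |A ∩ B| > 4 — false.
(c) site B: |A| = 5, |A ∩ B| = 4; needs |A ∩ B| / |A| < 4/5 — false.
(d) site E: |A| = 7, |A ∩ B| = 5; needs |A ∩ B| = 5 — true.
(e) site C: |A| = 8, |A ∩ B| = 5; needs |A ∩ B| > |A ∖ B| — true.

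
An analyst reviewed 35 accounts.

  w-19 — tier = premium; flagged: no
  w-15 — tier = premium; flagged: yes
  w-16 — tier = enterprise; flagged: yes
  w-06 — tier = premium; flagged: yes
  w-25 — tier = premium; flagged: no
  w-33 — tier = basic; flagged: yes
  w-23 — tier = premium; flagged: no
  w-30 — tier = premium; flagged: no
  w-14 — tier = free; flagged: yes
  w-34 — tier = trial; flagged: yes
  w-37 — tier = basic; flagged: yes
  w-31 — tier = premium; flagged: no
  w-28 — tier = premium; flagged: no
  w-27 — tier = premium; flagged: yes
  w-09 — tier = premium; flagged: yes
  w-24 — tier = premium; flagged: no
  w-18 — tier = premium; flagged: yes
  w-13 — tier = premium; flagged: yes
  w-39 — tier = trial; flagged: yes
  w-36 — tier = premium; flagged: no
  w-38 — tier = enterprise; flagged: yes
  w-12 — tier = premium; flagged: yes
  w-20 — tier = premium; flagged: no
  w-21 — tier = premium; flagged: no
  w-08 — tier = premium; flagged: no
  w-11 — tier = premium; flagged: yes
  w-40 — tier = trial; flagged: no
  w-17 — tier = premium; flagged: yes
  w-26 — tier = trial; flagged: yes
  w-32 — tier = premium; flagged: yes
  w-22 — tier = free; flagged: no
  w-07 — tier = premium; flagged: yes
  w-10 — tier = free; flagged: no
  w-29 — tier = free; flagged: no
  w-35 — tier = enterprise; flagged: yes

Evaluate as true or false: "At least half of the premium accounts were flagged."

'At least half of the premium accounts were flagged' holds iff |A ∩ B| ≥ |A ∖ B|.
|A| = 22, |A ∩ B| = 11, |A ∖ B| = 11.
11 = 11, so the statement is true.

True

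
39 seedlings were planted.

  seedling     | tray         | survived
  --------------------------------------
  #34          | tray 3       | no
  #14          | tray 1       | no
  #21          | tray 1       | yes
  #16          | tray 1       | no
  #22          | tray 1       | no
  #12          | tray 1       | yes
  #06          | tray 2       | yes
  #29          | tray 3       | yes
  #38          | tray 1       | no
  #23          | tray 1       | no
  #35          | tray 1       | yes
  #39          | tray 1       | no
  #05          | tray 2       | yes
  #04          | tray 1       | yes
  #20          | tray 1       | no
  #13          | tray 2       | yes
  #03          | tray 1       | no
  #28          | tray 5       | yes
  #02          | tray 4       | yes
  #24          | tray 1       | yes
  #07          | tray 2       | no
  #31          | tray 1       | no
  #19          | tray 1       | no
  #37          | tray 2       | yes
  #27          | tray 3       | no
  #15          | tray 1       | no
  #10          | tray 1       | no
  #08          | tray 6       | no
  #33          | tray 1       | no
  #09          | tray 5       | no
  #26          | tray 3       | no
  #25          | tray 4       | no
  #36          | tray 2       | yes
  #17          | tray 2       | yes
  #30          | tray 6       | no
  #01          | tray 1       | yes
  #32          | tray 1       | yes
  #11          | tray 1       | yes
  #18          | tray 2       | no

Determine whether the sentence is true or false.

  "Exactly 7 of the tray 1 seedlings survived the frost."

False

The determiner here denotes the relation: |A ∩ B| = 7.
|A| = 21, |A ∩ B| = 8, |A ∖ B| = 13.
|A ∩ B| = 8, so the statement is false.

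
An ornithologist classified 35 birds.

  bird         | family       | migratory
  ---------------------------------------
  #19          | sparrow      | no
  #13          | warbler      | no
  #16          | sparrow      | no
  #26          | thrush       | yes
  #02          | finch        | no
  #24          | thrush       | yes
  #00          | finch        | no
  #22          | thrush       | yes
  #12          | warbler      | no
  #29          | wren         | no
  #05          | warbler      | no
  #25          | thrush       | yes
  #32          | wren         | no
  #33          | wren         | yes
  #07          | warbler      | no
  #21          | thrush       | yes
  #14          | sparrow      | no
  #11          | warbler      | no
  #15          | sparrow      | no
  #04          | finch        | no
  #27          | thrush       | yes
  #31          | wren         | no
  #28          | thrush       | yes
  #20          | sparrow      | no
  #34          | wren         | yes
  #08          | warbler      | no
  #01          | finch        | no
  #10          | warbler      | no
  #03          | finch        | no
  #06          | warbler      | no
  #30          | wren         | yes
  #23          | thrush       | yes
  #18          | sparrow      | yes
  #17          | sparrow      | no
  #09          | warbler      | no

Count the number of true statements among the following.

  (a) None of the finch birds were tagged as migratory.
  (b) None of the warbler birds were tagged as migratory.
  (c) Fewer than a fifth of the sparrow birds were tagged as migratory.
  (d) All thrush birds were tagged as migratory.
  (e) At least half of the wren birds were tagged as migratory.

(a) finch: |A| = 5, |A ∩ B| = 0; needs A ∩ B = ∅ (|A ∩ B| = 0) — true.
(b) warbler: |A| = 9, |A ∩ B| = 0; needs A ∩ B = ∅ (|A ∩ B| = 0) — true.
(c) sparrow: |A| = 7, |A ∩ B| = 1; needs |A ∩ B| / |A| < 1/5 — true.
(d) thrush: |A| = 8, |A ∩ B| = 8; needs A ⊆ B, i.e. every element of A is in B (|A ∖ B| = 0) — true.
(e) wren: |A| = 6, |A ∩ B| = 3; needs |A ∩ B| ≥ |A ∖ B| — true.

5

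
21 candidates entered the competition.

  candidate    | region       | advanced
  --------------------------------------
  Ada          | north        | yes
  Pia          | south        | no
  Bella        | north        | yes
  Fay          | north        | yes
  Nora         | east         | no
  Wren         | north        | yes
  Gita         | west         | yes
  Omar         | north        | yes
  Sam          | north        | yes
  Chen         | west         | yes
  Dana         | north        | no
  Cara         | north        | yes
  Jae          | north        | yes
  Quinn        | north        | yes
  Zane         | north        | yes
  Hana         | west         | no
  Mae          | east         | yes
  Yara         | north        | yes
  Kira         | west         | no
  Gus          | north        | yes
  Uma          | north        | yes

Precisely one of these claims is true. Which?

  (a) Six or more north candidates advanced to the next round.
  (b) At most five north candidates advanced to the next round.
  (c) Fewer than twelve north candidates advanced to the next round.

|A| = 14, |A ∩ B| = 13, |A ∖ B| = 1.
(a) requires |A ∩ B| ≥ 6: true.
(b) requires |A ∩ B| ≤ 5: false.
(c) requires |A ∩ B| < 12: false.

(a)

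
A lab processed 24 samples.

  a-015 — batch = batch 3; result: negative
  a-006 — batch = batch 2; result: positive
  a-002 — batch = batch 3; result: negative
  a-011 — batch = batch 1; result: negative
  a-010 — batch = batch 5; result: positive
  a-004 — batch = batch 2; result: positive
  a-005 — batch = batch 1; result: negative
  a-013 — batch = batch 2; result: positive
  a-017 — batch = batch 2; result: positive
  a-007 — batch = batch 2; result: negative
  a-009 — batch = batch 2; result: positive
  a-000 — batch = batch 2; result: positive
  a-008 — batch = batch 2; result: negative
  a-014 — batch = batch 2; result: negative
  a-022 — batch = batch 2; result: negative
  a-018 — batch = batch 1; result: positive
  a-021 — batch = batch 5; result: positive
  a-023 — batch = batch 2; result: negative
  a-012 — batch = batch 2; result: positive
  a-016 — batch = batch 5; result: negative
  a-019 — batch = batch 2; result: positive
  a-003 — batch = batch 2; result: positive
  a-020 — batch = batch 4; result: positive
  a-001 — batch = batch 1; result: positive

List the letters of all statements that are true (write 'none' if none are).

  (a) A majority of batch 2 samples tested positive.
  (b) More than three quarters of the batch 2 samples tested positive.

(a)

|A| = 14, |A ∩ B| = 9, |A ∖ B| = 5.
(a) |A ∩ B| > |A ∖ B|: holds.
(b) |A ∩ B| / |A| > 3/4: fails.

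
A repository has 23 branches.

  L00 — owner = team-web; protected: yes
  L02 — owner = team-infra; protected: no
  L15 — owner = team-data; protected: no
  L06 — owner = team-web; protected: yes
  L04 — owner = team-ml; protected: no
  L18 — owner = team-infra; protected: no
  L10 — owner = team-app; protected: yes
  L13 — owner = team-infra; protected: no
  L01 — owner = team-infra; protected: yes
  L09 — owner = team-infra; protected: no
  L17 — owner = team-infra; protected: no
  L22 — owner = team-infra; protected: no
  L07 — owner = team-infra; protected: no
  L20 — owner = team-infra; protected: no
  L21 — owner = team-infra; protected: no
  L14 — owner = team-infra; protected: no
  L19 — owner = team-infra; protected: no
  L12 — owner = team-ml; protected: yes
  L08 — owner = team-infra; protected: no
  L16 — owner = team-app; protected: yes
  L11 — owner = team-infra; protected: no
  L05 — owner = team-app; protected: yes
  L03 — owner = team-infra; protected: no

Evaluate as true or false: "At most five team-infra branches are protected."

The determiner here denotes the relation: |A ∩ B| ≤ 5.
|A| = 15, |A ∩ B| = 1, |A ∖ B| = 14.
|A ∩ B| = 1, so the statement is true.

True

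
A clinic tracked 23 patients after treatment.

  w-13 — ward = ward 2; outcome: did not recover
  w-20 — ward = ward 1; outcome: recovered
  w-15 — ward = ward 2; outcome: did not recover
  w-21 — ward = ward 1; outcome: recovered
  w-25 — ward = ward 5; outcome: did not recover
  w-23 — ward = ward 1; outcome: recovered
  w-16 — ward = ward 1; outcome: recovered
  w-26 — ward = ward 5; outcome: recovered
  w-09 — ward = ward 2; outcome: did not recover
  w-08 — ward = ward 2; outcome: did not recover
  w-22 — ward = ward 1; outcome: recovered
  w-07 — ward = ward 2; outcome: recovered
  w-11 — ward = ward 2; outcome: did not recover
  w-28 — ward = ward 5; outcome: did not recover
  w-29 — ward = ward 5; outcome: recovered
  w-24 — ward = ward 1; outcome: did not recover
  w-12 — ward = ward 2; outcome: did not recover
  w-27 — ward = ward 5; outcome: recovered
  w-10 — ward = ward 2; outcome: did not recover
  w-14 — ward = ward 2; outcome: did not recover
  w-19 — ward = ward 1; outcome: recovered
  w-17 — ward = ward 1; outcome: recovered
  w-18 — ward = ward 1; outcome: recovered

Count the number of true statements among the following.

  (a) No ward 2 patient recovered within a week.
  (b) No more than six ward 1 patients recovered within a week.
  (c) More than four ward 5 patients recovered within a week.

0

(a) ward 2: |A| = 9, |A ∩ B| = 1; needs A ∩ B = ∅ (|A ∩ B| = 0) — false.
(b) ward 1: |A| = 9, |A ∩ B| = 8; needs |A ∩ B| ≤ 6 — false.
(c) ward 5: |A| = 5, |A ∩ B| = 3; needs |A ∩ B| > 4 — false.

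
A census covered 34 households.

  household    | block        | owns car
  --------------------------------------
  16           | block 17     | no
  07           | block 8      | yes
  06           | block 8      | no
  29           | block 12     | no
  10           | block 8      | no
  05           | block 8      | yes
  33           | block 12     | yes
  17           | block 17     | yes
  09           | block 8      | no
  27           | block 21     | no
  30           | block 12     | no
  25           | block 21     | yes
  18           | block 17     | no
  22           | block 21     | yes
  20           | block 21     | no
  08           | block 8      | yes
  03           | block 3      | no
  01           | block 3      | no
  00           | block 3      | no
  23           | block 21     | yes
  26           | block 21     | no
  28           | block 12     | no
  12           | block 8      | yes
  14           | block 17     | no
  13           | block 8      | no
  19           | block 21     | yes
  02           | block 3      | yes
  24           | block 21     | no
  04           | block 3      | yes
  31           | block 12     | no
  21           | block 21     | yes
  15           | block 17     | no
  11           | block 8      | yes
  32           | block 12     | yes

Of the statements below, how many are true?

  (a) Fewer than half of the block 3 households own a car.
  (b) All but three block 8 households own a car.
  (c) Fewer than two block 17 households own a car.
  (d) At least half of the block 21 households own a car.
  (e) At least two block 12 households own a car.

4

(a) block 3: |A| = 5, |A ∩ B| = 2; needs |A ∩ B| < |A ∖ B| — true.
(b) block 8: |A| = 9, |A ∩ B| = 5; needs |A ∖ B| = 3 — false.
(c) block 17: |A| = 5, |A ∩ B| = 1; needs |A ∩ B| < 2 — true.
(d) block 21: |A| = 9, |A ∩ B| = 5; needs |A ∩ B| ≥ |A ∖ B| — true.
(e) block 12: |A| = 6, |A ∩ B| = 2; needs |A ∩ B| ≥ 2 — true.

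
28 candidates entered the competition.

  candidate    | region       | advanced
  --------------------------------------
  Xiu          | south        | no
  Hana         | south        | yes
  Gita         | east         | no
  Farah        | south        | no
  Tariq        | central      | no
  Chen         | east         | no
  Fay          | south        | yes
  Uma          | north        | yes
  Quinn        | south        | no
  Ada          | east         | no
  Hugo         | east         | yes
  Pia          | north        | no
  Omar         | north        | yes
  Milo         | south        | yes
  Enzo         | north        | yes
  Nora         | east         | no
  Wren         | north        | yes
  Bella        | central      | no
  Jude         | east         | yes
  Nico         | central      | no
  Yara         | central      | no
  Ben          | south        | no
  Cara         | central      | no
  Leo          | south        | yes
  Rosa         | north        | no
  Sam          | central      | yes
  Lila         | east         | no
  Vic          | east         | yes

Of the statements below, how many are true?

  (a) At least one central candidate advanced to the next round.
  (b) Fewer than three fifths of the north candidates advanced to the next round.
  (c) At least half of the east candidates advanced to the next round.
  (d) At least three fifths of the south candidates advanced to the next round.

(a) central: |A| = 6, |A ∩ B| = 1; needs A ∩ B ≠ ∅ (|A ∩ B| ≥ 1) — true.
(b) north: |A| = 6, |A ∩ B| = 4; needs |A ∩ B| / |A| < 3/5 — false.
(c) east: |A| = 8, |A ∩ B| = 3; needs |A ∩ B| ≥ |A ∖ B| — false.
(d) south: |A| = 8, |A ∩ B| = 4; needs |A ∩ B| / |A| ≥ 3/5 — false.

1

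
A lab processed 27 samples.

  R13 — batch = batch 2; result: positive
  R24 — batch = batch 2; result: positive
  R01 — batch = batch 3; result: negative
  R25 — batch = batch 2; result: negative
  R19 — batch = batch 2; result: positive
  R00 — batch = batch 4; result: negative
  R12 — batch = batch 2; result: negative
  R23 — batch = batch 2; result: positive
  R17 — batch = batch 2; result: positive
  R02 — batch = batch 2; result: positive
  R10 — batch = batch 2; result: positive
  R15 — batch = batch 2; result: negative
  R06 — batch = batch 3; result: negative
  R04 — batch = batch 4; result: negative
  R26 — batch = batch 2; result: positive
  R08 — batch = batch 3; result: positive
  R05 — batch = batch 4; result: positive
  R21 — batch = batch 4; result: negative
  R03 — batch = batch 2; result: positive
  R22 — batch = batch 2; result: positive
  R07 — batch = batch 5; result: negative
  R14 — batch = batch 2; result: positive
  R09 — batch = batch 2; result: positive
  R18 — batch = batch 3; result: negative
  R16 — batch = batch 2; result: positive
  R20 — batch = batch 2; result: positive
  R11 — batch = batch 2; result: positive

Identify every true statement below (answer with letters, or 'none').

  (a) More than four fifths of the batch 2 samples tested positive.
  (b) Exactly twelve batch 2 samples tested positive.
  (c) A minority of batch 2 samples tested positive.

(a)

|A| = 18, |A ∩ B| = 15, |A ∖ B| = 3.
(a) |A ∩ B| / |A| > 4/5: holds.
(b) |A ∩ B| = 12: fails.
(c) |A ∩ B| < |A ∖ B|: fails.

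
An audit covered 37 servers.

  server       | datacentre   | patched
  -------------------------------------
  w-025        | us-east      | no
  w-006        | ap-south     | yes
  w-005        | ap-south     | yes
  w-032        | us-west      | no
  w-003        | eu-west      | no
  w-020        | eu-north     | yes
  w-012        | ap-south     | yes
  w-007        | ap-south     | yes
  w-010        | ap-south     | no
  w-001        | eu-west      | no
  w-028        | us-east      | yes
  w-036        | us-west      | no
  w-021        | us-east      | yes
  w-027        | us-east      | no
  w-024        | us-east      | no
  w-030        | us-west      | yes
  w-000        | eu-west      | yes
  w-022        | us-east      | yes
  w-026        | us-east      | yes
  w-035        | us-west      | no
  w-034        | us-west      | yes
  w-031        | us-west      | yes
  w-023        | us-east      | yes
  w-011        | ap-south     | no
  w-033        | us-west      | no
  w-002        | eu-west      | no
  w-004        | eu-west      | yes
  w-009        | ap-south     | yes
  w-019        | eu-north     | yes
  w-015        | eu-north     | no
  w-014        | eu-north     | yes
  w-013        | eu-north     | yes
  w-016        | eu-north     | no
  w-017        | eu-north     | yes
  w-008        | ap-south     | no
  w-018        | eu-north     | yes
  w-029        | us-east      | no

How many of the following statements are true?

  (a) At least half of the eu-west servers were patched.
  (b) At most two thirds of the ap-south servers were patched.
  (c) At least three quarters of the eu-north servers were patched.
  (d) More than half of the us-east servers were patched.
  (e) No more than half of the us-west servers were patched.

4

(a) eu-west: |A| = 5, |A ∩ B| = 2; needs |A ∩ B| ≥ |A ∖ B| — false.
(b) ap-south: |A| = 8, |A ∩ B| = 5; needs |A ∩ B| / |A| ≤ 2/3 — true.
(c) eu-north: |A| = 8, |A ∩ B| = 6; needs |A ∩ B| / |A| ≥ 3/4 — true.
(d) us-east: |A| = 9, |A ∩ B| = 5; needs |A ∩ B| > |A ∖ B| — true.
(e) us-west: |A| = 7, |A ∩ B| = 3; needs |A ∩ B| ≤ |A ∖ B| — true.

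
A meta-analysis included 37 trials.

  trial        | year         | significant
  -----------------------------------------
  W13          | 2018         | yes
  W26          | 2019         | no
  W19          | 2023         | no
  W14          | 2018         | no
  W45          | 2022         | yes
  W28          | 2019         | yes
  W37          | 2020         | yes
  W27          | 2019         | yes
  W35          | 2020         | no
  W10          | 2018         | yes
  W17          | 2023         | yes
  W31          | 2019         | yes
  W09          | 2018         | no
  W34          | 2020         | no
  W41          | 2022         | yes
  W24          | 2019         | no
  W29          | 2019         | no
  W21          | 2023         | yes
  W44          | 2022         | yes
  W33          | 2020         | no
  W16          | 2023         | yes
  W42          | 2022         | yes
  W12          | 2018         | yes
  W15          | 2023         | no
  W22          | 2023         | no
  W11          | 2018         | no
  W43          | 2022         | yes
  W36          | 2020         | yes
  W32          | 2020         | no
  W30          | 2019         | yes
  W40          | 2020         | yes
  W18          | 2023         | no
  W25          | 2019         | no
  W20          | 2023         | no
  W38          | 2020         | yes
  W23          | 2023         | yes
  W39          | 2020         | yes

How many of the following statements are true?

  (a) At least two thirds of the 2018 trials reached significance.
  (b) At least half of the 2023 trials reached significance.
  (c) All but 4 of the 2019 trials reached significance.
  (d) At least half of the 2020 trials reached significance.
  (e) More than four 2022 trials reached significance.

3

(a) 2018: |A| = 6, |A ∩ B| = 3; needs |A ∩ B| / |A| ≥ 2/3 — false.
(b) 2023: |A| = 9, |A ∩ B| = 4; needs |A ∩ B| ≥ |A ∖ B| — false.
(c) 2019: |A| = 8, |A ∩ B| = 4; needs |A ∖ B| = 4 — true.
(d) 2020: |A| = 9, |A ∩ B| = 5; needs |A ∩ B| ≥ |A ∖ B| — true.
(e) 2022: |A| = 5, |A ∩ B| = 5; needs |A ∩ B| > 4 — true.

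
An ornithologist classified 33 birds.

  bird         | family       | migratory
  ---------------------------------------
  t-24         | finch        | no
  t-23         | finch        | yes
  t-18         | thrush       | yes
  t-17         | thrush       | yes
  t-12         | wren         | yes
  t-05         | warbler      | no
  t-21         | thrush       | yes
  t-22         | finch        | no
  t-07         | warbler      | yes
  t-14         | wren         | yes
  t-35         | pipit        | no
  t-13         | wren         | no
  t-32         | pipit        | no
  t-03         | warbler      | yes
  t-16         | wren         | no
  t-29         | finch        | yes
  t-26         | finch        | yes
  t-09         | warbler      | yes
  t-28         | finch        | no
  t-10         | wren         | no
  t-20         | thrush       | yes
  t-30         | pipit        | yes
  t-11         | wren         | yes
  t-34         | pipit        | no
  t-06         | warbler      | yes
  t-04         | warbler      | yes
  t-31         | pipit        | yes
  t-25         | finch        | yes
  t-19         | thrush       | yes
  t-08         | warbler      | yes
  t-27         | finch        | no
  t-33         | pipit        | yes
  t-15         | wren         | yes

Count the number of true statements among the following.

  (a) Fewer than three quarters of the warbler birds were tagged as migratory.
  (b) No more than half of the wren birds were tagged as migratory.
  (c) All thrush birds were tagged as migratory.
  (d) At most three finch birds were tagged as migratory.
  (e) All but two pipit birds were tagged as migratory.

(a) warbler: |A| = 7, |A ∩ B| = 6; needs |A ∩ B| / |A| < 3/4 — false.
(b) wren: |A| = 7, |A ∩ B| = 4; needs |A ∩ B| ≤ |A ∖ B| — false.
(c) thrush: |A| = 5, |A ∩ B| = 5; needs A ⊆ B, i.e. every element of A is in B (|A ∖ B| = 0) — true.
(d) finch: |A| = 8, |A ∩ B| = 4; needs |A ∩ B| ≤ 3 — false.
(e) pipit: |A| = 6, |A ∩ B| = 3; needs |A ∖ B| = 2 — false.

1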